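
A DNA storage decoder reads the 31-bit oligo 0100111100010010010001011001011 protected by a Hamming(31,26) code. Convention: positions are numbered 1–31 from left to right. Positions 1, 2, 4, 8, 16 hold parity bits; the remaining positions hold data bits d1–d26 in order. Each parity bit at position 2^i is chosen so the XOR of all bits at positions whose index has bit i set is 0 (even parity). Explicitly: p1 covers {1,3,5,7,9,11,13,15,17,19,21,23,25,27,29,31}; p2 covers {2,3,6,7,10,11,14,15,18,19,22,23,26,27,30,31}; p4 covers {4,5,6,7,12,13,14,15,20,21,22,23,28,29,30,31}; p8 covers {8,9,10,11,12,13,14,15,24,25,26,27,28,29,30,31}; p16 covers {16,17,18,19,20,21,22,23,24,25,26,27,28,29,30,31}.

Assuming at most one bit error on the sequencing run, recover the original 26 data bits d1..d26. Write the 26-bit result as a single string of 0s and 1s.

s1 (pos 1,3,5,7,9,11,13,15,17,19,21,23,25,27,29,31): 0⊕0⊕1⊕1⊕0⊕0⊕0⊕1⊕0⊕0⊕0⊕0⊕1⊕0⊕0⊕1 = 1
s2 (pos 2,3,6,7,10,11,14,15,18,19,22,23,26,27,30,31): 1⊕0⊕1⊕1⊕0⊕0⊕0⊕1⊕1⊕0⊕1⊕0⊕0⊕0⊕1⊕1 = 0
s4 (pos 4,5,6,7,12,13,14,15,20,21,22,23,28,29,30,31): 0⊕1⊕1⊕1⊕1⊕0⊕0⊕1⊕0⊕0⊕1⊕0⊕1⊕0⊕1⊕1 = 1
s8 (pos 8,9,10,11,12,13,14,15,24,25,26,27,28,29,30,31): 1⊕0⊕0⊕0⊕1⊕0⊕0⊕1⊕1⊕1⊕0⊕0⊕1⊕0⊕1⊕1 = 0
s16 (pos 16,17,18,19,20,21,22,23,24,25,26,27,28,29,30,31): 0⊕0⊕1⊕0⊕0⊕0⊕1⊕0⊕1⊕1⊕0⊕0⊕1⊕0⊕1⊕1 = 1
Syndrome s16…s1 = 10101 → error at position 21.
Flip position 21: 0100111100010010010001011001011 → 0100111100010010010011011001011
Read data bits from positions 3,5,6,7,9,10,11,12,13,14,15,17,18,19,20,21,22,23,24,25,26,27,28,29,30,31: 01110001001010011011001011

01110001001010011011001011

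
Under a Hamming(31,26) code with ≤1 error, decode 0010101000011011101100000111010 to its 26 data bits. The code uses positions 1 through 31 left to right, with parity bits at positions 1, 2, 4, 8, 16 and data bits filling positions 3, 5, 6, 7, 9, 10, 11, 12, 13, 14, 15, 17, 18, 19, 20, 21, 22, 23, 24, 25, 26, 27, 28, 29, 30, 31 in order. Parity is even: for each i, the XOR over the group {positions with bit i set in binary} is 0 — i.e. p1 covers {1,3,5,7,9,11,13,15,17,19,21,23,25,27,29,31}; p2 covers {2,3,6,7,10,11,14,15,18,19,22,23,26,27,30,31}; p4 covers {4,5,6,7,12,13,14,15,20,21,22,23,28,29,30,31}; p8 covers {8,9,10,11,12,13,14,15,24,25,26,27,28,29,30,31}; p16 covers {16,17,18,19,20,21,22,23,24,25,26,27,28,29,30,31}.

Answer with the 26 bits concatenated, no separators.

s1 (pos 1,3,5,7,9,11,13,15,17,19,21,23,25,27,29,31): 0⊕1⊕1⊕1⊕0⊕0⊕1⊕1⊕1⊕1⊕0⊕0⊕0⊕1⊕0⊕0 = 0
s2 (pos 2,3,6,7,10,11,14,15,18,19,22,23,26,27,30,31): 0⊕1⊕0⊕1⊕0⊕0⊕0⊕1⊕0⊕1⊕0⊕0⊕1⊕1⊕1⊕0 = 1
s4 (pos 4,5,6,7,12,13,14,15,20,21,22,23,28,29,30,31): 0⊕1⊕0⊕1⊕1⊕1⊕0⊕1⊕1⊕0⊕0⊕0⊕1⊕0⊕1⊕0 = 0
s8 (pos 8,9,10,11,12,13,14,15,24,25,26,27,28,29,30,31): 0⊕0⊕0⊕0⊕1⊕1⊕0⊕1⊕0⊕0⊕1⊕1⊕1⊕0⊕1⊕0 = 1
s16 (pos 16,17,18,19,20,21,22,23,24,25,26,27,28,29,30,31): 1⊕1⊕0⊕1⊕1⊕0⊕0⊕0⊕0⊕0⊕1⊕1⊕1⊕0⊕1⊕0 = 0
Syndrome s16…s1 = 01010 → error at position 10.
Flip position 10: 0010101000011011101100000111010 → 0010101001011011101100000111010
Read data bits from positions 3,5,6,7,9,10,11,12,13,14,15,17,18,19,20,21,22,23,24,25,26,27,28,29,30,31: 11010101101101100000111010

11010101101101100000111010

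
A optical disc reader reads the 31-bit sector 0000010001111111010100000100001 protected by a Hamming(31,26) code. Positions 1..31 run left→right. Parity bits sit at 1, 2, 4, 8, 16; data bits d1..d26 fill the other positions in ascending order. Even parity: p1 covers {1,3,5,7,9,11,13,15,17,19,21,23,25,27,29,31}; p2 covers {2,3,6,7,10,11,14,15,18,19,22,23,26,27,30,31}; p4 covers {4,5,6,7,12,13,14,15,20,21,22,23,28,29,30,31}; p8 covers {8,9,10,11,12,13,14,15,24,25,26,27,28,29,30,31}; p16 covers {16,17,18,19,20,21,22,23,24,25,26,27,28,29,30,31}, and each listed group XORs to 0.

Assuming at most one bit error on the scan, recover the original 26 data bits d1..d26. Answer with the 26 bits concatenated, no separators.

00100111111010000000100001

s1 (pos 1,3,5,7,9,11,13,15,17,19,21,23,25,27,29,31): 0⊕0⊕0⊕0⊕0⊕1⊕1⊕1⊕0⊕0⊕0⊕0⊕0⊕0⊕0⊕1 = 0
s2 (pos 2,3,6,7,10,11,14,15,18,19,22,23,26,27,30,31): 0⊕0⊕1⊕0⊕1⊕1⊕1⊕1⊕1⊕0⊕0⊕0⊕1⊕0⊕0⊕1 = 0
s4 (pos 4,5,6,7,12,13,14,15,20,21,22,23,28,29,30,31): 0⊕0⊕1⊕0⊕1⊕1⊕1⊕1⊕1⊕0⊕0⊕0⊕0⊕0⊕0⊕1 = 1
s8 (pos 8,9,10,11,12,13,14,15,24,25,26,27,28,29,30,31): 0⊕0⊕1⊕1⊕1⊕1⊕1⊕1⊕0⊕0⊕1⊕0⊕0⊕0⊕0⊕1 = 0
s16 (pos 16,17,18,19,20,21,22,23,24,25,26,27,28,29,30,31): 1⊕0⊕1⊕0⊕1⊕0⊕0⊕0⊕0⊕0⊕1⊕0⊕0⊕0⊕0⊕1 = 1
Syndrome s16…s1 = 10100 → error at position 20.
Flip position 20: 0000010001111111010100000100001 → 0000010001111111010000000100001
Read data bits from positions 3,5,6,7,9,10,11,12,13,14,15,17,18,19,20,21,22,23,24,25,26,27,28,29,30,31: 00100111111010000000100001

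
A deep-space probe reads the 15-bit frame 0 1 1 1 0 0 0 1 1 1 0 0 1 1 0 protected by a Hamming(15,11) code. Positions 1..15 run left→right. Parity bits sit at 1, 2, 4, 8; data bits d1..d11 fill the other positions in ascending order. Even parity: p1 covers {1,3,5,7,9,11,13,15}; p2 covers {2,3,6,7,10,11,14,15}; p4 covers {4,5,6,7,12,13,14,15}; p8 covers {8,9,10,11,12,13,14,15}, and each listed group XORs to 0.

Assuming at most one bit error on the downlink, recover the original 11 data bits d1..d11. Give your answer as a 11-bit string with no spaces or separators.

10001100010

s1 (pos 1,3,5,7,9,11,13,15): 0⊕1⊕0⊕0⊕1⊕0⊕1⊕0 = 1
s2 (pos 2,3,6,7,10,11,14,15): 1⊕1⊕0⊕0⊕1⊕0⊕1⊕0 = 0
s4 (pos 4,5,6,7,12,13,14,15): 1⊕0⊕0⊕0⊕0⊕1⊕1⊕0 = 1
s8 (pos 8,9,10,11,12,13,14,15): 1⊕1⊕1⊕0⊕0⊕1⊕1⊕0 = 1
Syndrome s8…s1 = 1101 → error at position 13.
Flip position 13: 011100011100110 → 011100011100010
Read data bits from positions 3,5,6,7,9,10,11,12,13,14,15: 10001100010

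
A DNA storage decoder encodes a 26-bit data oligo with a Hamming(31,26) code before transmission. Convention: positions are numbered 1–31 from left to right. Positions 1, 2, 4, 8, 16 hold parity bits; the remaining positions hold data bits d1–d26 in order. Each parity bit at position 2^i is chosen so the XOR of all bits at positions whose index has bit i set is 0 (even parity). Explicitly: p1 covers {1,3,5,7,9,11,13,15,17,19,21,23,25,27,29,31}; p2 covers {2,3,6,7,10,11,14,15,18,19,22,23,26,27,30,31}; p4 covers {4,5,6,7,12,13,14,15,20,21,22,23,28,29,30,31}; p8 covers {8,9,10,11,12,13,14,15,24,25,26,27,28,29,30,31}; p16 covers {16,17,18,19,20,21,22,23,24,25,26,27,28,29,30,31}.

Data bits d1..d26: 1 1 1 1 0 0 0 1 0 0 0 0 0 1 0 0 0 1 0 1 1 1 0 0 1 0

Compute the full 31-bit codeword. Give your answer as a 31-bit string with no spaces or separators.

Place data at non-parity positions: p1 p2 1 p4 1 1 1 p8 0 0 0 1 0 0 0 p16 0 0 1 0 0 0 1 0 1 1 1 0 0 1 0
p1 (pos 1,3,5,7,9,11,13,15,17,19,21,23,25,27,29,31): XOR of data positions = 1⊕1⊕1⊕0⊕0⊕0⊕0⊕0⊕1⊕0⊕1⊕1⊕1⊕0⊕0 = 1
p2 (pos 2,3,6,7,10,11,14,15,18,19,22,23,26,27,30,31): XOR of data positions = 1⊕1⊕1⊕0⊕0⊕0⊕0⊕0⊕1⊕0⊕1⊕1⊕1⊕1⊕0 = 0
p4 (pos 4,5,6,7,12,13,14,15,20,21,22,23,28,29,30,31): XOR of data positions = 1⊕1⊕1⊕1⊕0⊕0⊕0⊕0⊕0⊕0⊕1⊕0⊕0⊕1⊕0 = 0
p8 (pos 8,9,10,11,12,13,14,15,24,25,26,27,28,29,30,31): XOR of data positions = 0⊕0⊕0⊕1⊕0⊕0⊕0⊕0⊕1⊕1⊕1⊕0⊕0⊕1⊕0 = 1
p16 (pos 16,17,18,19,20,21,22,23,24,25,26,27,28,29,30,31): XOR of data positions = 0⊕0⊕1⊕0⊕0⊕0⊕1⊕0⊕1⊕1⊕1⊕0⊕0⊕1⊕0 = 0
Codeword: 1010111100010000001000101110010

1010111100010000001000101110010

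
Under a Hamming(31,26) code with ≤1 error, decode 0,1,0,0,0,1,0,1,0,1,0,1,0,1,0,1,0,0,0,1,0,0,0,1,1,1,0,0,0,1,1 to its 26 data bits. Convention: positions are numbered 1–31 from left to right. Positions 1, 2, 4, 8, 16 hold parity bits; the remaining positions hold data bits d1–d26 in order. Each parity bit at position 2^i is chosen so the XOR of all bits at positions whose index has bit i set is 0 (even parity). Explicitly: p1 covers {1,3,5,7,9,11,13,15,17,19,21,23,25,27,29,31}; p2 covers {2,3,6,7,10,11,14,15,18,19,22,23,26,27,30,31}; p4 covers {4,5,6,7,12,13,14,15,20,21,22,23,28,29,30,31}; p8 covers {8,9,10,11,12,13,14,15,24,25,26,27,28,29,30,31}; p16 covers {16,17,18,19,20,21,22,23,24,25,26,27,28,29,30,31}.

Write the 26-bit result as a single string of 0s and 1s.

00100101010000100011000011

s1 (pos 1,3,5,7,9,11,13,15,17,19,21,23,25,27,29,31): 0⊕0⊕0⊕0⊕0⊕0⊕0⊕0⊕0⊕0⊕0⊕0⊕1⊕0⊕0⊕1 = 0
s2 (pos 2,3,6,7,10,11,14,15,18,19,22,23,26,27,30,31): 1⊕0⊕1⊕0⊕1⊕0⊕1⊕0⊕0⊕0⊕0⊕0⊕1⊕0⊕1⊕1 = 1
s4 (pos 4,5,6,7,12,13,14,15,20,21,22,23,28,29,30,31): 0⊕0⊕1⊕0⊕1⊕0⊕1⊕0⊕1⊕0⊕0⊕0⊕0⊕0⊕1⊕1 = 0
s8 (pos 8,9,10,11,12,13,14,15,24,25,26,27,28,29,30,31): 1⊕0⊕1⊕0⊕1⊕0⊕1⊕0⊕1⊕1⊕1⊕0⊕0⊕0⊕1⊕1 = 1
s16 (pos 16,17,18,19,20,21,22,23,24,25,26,27,28,29,30,31): 1⊕0⊕0⊕0⊕1⊕0⊕0⊕0⊕1⊕1⊕1⊕0⊕0⊕0⊕1⊕1 = 1
Syndrome s16…s1 = 11010 → error at position 26.
Flip position 26: 0100010101010101000100011100011 → 0100010101010101000100011000011
Read data bits from positions 3,5,6,7,9,10,11,12,13,14,15,17,18,19,20,21,22,23,24,25,26,27,28,29,30,31: 00100101010000100011000011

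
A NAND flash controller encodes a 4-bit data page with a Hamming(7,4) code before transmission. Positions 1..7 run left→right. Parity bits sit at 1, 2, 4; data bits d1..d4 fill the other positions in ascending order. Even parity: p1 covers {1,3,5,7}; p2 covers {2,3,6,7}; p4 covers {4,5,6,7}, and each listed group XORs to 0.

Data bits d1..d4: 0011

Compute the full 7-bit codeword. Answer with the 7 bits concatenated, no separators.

Place data at non-parity positions: p1 p2 0 p4 0 1 1
p1 (pos 1,3,5,7): XOR of data positions = 0⊕0⊕1 = 1
p2 (pos 2,3,6,7): XOR of data positions = 0⊕1⊕1 = 0
p4 (pos 4,5,6,7): XOR of data positions = 0⊕1⊕1 = 0
Codeword: 1000011

1000011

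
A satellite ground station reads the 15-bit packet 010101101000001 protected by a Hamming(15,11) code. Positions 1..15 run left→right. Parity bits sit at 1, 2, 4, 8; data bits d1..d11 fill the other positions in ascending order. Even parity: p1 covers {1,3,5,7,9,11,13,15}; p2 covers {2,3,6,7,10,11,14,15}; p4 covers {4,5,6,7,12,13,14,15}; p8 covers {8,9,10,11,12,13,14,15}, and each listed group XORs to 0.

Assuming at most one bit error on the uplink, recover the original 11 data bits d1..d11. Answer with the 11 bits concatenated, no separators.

s1 (pos 1,3,5,7,9,11,13,15): 0⊕0⊕0⊕1⊕1⊕0⊕0⊕1 = 1
s2 (pos 2,3,6,7,10,11,14,15): 1⊕0⊕1⊕1⊕0⊕0⊕0⊕1 = 0
s4 (pos 4,5,6,7,12,13,14,15): 1⊕0⊕1⊕1⊕0⊕0⊕0⊕1 = 0
s8 (pos 8,9,10,11,12,13,14,15): 0⊕1⊕0⊕0⊕0⊕0⊕0⊕1 = 0
Syndrome s8…s1 = 0001 → error at position 1.
Flip position 1: 010101101000001 → 110101101000001
Read data bits from positions 3,5,6,7,9,10,11,12,13,14,15: 00111000001

00111000001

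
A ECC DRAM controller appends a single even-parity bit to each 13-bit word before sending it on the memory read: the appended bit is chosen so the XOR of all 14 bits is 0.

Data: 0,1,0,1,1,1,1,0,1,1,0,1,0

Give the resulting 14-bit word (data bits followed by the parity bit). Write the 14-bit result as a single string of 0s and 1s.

01011110110100

XOR of the 13 data bits: 0⊕1⊕0⊕1⊕1⊕1⊕1⊕0⊕1⊕1⊕0⊕1⊕0 = 0
Parity bit = 0 (so all 14 bits XOR to 0).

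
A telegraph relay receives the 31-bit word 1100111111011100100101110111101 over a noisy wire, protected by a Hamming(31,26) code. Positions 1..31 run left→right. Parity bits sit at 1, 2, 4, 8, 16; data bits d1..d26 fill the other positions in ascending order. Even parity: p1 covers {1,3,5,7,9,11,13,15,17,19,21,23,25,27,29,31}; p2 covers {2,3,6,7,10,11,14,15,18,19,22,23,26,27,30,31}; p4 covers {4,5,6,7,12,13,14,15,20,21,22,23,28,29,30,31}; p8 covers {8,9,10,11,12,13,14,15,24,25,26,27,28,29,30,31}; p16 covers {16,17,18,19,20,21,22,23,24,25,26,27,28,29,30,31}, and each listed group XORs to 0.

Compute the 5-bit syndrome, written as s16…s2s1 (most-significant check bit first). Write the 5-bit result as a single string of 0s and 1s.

s1 (pos 1,3,5,7,9,11,13,15,17,19,21,23,25,27,29,31): 1⊕0⊕1⊕1⊕1⊕0⊕1⊕0⊕1⊕0⊕0⊕1⊕0⊕1⊕1⊕1 = 0
s2 (pos 2,3,6,7,10,11,14,15,18,19,22,23,26,27,30,31): 1⊕0⊕1⊕1⊕1⊕0⊕1⊕0⊕0⊕0⊕1⊕1⊕1⊕1⊕0⊕1 = 0
s4 (pos 4,5,6,7,12,13,14,15,20,21,22,23,28,29,30,31): 0⊕1⊕1⊕1⊕1⊕1⊕1⊕0⊕1⊕0⊕1⊕1⊕1⊕1⊕0⊕1 = 0
s8 (pos 8,9,10,11,12,13,14,15,24,25,26,27,28,29,30,31): 1⊕1⊕1⊕0⊕1⊕1⊕1⊕0⊕1⊕0⊕1⊕1⊕1⊕1⊕0⊕1 = 0
s16 (pos 16,17,18,19,20,21,22,23,24,25,26,27,28,29,30,31): 0⊕1⊕0⊕0⊕1⊕0⊕1⊕1⊕1⊕0⊕1⊕1⊕1⊕1⊕0⊕1 = 0
Syndrome s16…s1 = 00000 → no error.

00000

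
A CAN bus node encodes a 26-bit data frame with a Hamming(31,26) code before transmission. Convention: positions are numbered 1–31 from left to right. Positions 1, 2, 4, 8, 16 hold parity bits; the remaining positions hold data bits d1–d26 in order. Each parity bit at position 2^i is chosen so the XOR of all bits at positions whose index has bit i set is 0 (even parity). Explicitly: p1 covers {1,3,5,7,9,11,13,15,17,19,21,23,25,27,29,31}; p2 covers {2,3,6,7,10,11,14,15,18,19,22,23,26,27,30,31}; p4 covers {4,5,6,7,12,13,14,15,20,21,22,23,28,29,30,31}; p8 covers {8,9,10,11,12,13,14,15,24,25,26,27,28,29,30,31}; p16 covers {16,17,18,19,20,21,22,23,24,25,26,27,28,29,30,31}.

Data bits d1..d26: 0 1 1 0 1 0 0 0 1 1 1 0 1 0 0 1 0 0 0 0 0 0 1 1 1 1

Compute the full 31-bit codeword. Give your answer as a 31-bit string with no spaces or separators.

1000110010001110010010000001111

Place data at non-parity positions: p1 p2 0 p4 1 1 0 p8 1 0 0 0 1 1 1 p16 0 1 0 0 1 0 0 0 0 0 0 1 1 1 1
p1 (pos 1,3,5,7,9,11,13,15,17,19,21,23,25,27,29,31): XOR of data positions = 0⊕1⊕0⊕1⊕0⊕1⊕1⊕0⊕0⊕1⊕0⊕0⊕0⊕1⊕1 = 1
p2 (pos 2,3,6,7,10,11,14,15,18,19,22,23,26,27,30,31): XOR of data positions = 0⊕1⊕0⊕0⊕0⊕1⊕1⊕1⊕0⊕0⊕0⊕0⊕0⊕1⊕1 = 0
p4 (pos 4,5,6,7,12,13,14,15,20,21,22,23,28,29,30,31): XOR of data positions = 1⊕1⊕0⊕0⊕1⊕1⊕1⊕0⊕1⊕0⊕0⊕1⊕1⊕1⊕1 = 0
p8 (pos 8,9,10,11,12,13,14,15,24,25,26,27,28,29,30,31): XOR of data positions = 1⊕0⊕0⊕0⊕1⊕1⊕1⊕0⊕0⊕0⊕0⊕1⊕1⊕1⊕1 = 0
p16 (pos 16,17,18,19,20,21,22,23,24,25,26,27,28,29,30,31): XOR of data positions = 0⊕1⊕0⊕0⊕1⊕0⊕0⊕0⊕0⊕0⊕0⊕1⊕1⊕1⊕1 = 0
Codeword: 1000110010001110010010000001111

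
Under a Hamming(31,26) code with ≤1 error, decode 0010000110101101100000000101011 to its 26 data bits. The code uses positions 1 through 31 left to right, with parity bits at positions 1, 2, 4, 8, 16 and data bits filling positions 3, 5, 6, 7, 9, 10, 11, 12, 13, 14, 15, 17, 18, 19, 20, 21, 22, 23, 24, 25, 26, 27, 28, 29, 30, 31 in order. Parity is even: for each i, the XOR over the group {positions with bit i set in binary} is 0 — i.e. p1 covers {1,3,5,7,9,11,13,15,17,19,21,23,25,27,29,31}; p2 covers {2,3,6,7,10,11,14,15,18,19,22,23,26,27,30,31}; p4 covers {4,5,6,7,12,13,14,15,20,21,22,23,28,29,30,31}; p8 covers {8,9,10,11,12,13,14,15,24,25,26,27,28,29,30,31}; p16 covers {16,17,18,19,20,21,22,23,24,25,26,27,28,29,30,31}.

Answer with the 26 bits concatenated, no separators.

s1 (pos 1,3,5,7,9,11,13,15,17,19,21,23,25,27,29,31): 0⊕1⊕0⊕0⊕1⊕1⊕1⊕0⊕1⊕0⊕0⊕0⊕0⊕0⊕0⊕1 = 0
s2 (pos 2,3,6,7,10,11,14,15,18,19,22,23,26,27,30,31): 0⊕1⊕0⊕0⊕0⊕1⊕1⊕0⊕0⊕0⊕0⊕0⊕1⊕0⊕1⊕1 = 0
s4 (pos 4,5,6,7,12,13,14,15,20,21,22,23,28,29,30,31): 0⊕0⊕0⊕0⊕0⊕1⊕1⊕0⊕0⊕0⊕0⊕0⊕1⊕0⊕1⊕1 = 1
s8 (pos 8,9,10,11,12,13,14,15,24,25,26,27,28,29,30,31): 1⊕1⊕0⊕1⊕0⊕1⊕1⊕0⊕0⊕0⊕1⊕0⊕1⊕0⊕1⊕1 = 1
s16 (pos 16,17,18,19,20,21,22,23,24,25,26,27,28,29,30,31): 1⊕1⊕0⊕0⊕0⊕0⊕0⊕0⊕0⊕0⊕1⊕0⊕1⊕0⊕1⊕1 = 0
Syndrome s16…s1 = 01100 → error at position 12.
Flip position 12: 0010000110101101100000000101011 → 0010000110111101100000000101011
Read data bits from positions 3,5,6,7,9,10,11,12,13,14,15,17,18,19,20,21,22,23,24,25,26,27,28,29,30,31: 10001011110100000000101011

10001011110100000000101011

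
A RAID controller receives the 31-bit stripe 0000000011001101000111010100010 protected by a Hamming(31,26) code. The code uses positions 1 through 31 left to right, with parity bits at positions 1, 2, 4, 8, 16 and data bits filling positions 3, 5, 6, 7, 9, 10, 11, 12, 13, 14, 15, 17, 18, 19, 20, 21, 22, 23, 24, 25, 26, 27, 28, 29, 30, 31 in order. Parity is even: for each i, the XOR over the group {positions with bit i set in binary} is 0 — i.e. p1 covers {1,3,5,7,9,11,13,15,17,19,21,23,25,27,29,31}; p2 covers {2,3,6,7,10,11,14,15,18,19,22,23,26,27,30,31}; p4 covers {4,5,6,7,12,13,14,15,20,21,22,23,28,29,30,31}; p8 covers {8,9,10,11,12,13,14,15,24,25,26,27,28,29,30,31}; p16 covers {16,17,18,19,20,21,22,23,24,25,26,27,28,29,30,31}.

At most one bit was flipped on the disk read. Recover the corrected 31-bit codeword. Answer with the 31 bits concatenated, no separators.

s1 (pos 1,3,5,7,9,11,13,15,17,19,21,23,25,27,29,31): 0⊕0⊕0⊕0⊕1⊕0⊕1⊕0⊕0⊕0⊕1⊕0⊕0⊕0⊕0⊕0 = 1
s2 (pos 2,3,6,7,10,11,14,15,18,19,22,23,26,27,30,31): 0⊕0⊕0⊕0⊕1⊕0⊕1⊕0⊕0⊕0⊕1⊕0⊕1⊕0⊕1⊕0 = 1
s4 (pos 4,5,6,7,12,13,14,15,20,21,22,23,28,29,30,31): 0⊕0⊕0⊕0⊕0⊕1⊕1⊕0⊕1⊕1⊕1⊕0⊕0⊕0⊕1⊕0 = 0
s8 (pos 8,9,10,11,12,13,14,15,24,25,26,27,28,29,30,31): 0⊕1⊕1⊕0⊕0⊕1⊕1⊕0⊕1⊕0⊕1⊕0⊕0⊕0⊕1⊕0 = 1
s16 (pos 16,17,18,19,20,21,22,23,24,25,26,27,28,29,30,31): 1⊕0⊕0⊕0⊕1⊕1⊕1⊕0⊕1⊕0⊕1⊕0⊕0⊕0⊕1⊕0 = 1
Syndrome s16…s1 = 11011 → error at position 27.
Flip position 27: 0000000011001101000111010100010 → 0000000011001101000111010110010

0000000011001101000111010110010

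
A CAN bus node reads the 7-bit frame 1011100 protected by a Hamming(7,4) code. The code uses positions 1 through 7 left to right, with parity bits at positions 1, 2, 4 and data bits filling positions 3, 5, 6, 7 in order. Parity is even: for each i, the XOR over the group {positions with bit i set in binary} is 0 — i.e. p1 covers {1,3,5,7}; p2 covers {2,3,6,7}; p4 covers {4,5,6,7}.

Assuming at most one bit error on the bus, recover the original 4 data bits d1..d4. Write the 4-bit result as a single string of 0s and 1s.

s1 (pos 1,3,5,7): 1⊕1⊕1⊕0 = 1
s2 (pos 2,3,6,7): 0⊕1⊕0⊕0 = 1
s4 (pos 4,5,6,7): 1⊕1⊕0⊕0 = 0
Syndrome s4…s1 = 011 → error at position 3.
Flip position 3: 1011100 → 1001100
Read data bits from positions 3,5,6,7: 0100

0100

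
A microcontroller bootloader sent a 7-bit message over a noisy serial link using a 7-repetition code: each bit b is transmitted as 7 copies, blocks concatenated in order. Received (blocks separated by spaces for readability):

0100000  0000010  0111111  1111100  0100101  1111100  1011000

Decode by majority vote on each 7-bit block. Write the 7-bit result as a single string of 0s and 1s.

0011010

Block 1 (0100000): 1 one → 0
Block 2 (0000010): 1 one → 0
Block 3 (0111111): 6 ones → 1
Block 4 (1111100): 5 ones → 1
Block 5 (0100101): 3 ones → 0
Block 6 (1111100): 5 ones → 1
Block 7 (1011000): 3 ones → 0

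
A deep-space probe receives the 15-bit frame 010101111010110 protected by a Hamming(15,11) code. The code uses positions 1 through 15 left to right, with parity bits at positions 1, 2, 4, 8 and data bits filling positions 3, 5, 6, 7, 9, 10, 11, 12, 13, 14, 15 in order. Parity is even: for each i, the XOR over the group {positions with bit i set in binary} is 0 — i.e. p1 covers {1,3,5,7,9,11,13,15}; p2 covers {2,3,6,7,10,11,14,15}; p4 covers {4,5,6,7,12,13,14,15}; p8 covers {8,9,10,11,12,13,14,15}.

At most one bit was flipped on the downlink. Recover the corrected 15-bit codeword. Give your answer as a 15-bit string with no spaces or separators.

s1 (pos 1,3,5,7,9,11,13,15): 0⊕0⊕0⊕1⊕1⊕1⊕1⊕0 = 0
s2 (pos 2,3,6,7,10,11,14,15): 1⊕0⊕1⊕1⊕0⊕1⊕1⊕0 = 1
s4 (pos 4,5,6,7,12,13,14,15): 1⊕0⊕1⊕1⊕0⊕1⊕1⊕0 = 1
s8 (pos 8,9,10,11,12,13,14,15): 1⊕1⊕0⊕1⊕0⊕1⊕1⊕0 = 1
Syndrome s8…s1 = 1110 → error at position 14.
Flip position 14: 010101111010110 → 010101111010100

010101111010100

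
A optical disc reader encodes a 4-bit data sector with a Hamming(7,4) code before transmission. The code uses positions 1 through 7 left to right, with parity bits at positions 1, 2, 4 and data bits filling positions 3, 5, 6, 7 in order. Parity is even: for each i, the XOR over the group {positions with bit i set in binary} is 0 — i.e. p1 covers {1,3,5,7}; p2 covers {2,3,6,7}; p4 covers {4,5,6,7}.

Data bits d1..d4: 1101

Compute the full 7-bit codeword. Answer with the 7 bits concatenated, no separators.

1010101

Place data at non-parity positions: p1 p2 1 p4 1 0 1
p1 (pos 1,3,5,7): XOR of data positions = 1⊕1⊕1 = 1
p2 (pos 2,3,6,7): XOR of data positions = 1⊕0⊕1 = 0
p4 (pos 4,5,6,7): XOR of data positions = 1⊕0⊕1 = 0
Codeword: 1010101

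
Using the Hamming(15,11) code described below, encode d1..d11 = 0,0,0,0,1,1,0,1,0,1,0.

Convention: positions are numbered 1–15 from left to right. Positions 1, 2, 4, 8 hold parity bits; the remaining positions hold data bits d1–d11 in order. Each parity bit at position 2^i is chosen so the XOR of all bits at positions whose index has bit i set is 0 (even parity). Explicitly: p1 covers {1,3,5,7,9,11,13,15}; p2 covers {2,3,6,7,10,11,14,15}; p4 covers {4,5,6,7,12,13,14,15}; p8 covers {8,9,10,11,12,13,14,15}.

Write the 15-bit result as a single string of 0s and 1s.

100000001101010

Place data at non-parity positions: p1 p2 0 p4 0 0 0 p8 1 1 0 1 0 1 0
p1 (pos 1,3,5,7,9,11,13,15): XOR of data positions = 0⊕0⊕0⊕1⊕0⊕0⊕0 = 1
p2 (pos 2,3,6,7,10,11,14,15): XOR of data positions = 0⊕0⊕0⊕1⊕0⊕1⊕0 = 0
p4 (pos 4,5,6,7,12,13,14,15): XOR of data positions = 0⊕0⊕0⊕1⊕0⊕1⊕0 = 0
p8 (pos 8,9,10,11,12,13,14,15): XOR of data positions = 1⊕1⊕0⊕1⊕0⊕1⊕0 = 0
Codeword: 100000001101010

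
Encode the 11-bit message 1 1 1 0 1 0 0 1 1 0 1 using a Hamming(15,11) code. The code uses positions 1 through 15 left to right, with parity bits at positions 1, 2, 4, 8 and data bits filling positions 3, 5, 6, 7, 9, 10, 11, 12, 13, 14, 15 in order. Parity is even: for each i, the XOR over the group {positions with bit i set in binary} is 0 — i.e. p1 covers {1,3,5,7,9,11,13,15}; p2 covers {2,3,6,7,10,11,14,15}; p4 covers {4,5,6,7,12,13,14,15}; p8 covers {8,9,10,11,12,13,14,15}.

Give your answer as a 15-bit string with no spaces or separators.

Place data at non-parity positions: p1 p2 1 p4 1 1 0 p8 1 0 0 1 1 0 1
p1 (pos 1,3,5,7,9,11,13,15): XOR of data positions = 1⊕1⊕0⊕1⊕0⊕1⊕1 = 1
p2 (pos 2,3,6,7,10,11,14,15): XOR of data positions = 1⊕1⊕0⊕0⊕0⊕0⊕1 = 1
p4 (pos 4,5,6,7,12,13,14,15): XOR of data positions = 1⊕1⊕0⊕1⊕1⊕0⊕1 = 1
p8 (pos 8,9,10,11,12,13,14,15): XOR of data positions = 1⊕0⊕0⊕1⊕1⊕0⊕1 = 0
Codeword: 111111001001101

111111001001101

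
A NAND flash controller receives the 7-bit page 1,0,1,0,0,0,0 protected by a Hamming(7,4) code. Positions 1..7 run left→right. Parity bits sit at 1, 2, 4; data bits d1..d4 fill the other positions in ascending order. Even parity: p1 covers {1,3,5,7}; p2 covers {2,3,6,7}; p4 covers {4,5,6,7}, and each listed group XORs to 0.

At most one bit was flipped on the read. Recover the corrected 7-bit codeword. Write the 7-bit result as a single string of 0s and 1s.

1110000

s1 (pos 1,3,5,7): 1⊕1⊕0⊕0 = 0
s2 (pos 2,3,6,7): 0⊕1⊕0⊕0 = 1
s4 (pos 4,5,6,7): 0⊕0⊕0⊕0 = 0
Syndrome s4…s1 = 010 → error at position 2.
Flip position 2: 1010000 → 1110000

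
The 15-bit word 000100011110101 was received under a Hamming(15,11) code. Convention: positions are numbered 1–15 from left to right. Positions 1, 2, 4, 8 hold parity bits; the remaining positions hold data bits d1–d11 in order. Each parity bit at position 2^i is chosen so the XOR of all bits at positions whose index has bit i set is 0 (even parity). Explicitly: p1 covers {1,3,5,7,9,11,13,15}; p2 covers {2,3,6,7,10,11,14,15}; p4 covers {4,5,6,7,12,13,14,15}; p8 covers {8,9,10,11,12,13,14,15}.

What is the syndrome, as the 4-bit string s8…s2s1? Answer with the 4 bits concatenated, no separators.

0110

s1 (pos 1,3,5,7,9,11,13,15): 0⊕0⊕0⊕0⊕1⊕1⊕1⊕1 = 0
s2 (pos 2,3,6,7,10,11,14,15): 0⊕0⊕0⊕0⊕1⊕1⊕0⊕1 = 1
s4 (pos 4,5,6,7,12,13,14,15): 1⊕0⊕0⊕0⊕0⊕1⊕0⊕1 = 1
s8 (pos 8,9,10,11,12,13,14,15): 1⊕1⊕1⊕1⊕0⊕1⊕0⊕1 = 0
Syndrome s8…s1 = 0110 → error at position 6.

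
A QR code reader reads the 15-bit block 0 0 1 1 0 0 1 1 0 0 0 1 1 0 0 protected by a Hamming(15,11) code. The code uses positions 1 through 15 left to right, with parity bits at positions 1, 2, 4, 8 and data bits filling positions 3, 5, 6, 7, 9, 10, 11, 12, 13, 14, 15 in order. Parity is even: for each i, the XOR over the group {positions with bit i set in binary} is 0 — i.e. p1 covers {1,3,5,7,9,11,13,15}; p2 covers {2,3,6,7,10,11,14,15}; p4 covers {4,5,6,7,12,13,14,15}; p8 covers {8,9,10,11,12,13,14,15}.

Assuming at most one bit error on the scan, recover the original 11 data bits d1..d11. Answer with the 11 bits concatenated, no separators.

10011001100

s1 (pos 1,3,5,7,9,11,13,15): 0⊕1⊕0⊕1⊕0⊕0⊕1⊕0 = 1
s2 (pos 2,3,6,7,10,11,14,15): 0⊕1⊕0⊕1⊕0⊕0⊕0⊕0 = 0
s4 (pos 4,5,6,7,12,13,14,15): 1⊕0⊕0⊕1⊕1⊕1⊕0⊕0 = 0
s8 (pos 8,9,10,11,12,13,14,15): 1⊕0⊕0⊕0⊕1⊕1⊕0⊕0 = 1
Syndrome s8…s1 = 1001 → error at position 9.
Flip position 9: 001100110001100 → 001100111001100
Read data bits from positions 3,5,6,7,9,10,11,12,13,14,15: 10011001100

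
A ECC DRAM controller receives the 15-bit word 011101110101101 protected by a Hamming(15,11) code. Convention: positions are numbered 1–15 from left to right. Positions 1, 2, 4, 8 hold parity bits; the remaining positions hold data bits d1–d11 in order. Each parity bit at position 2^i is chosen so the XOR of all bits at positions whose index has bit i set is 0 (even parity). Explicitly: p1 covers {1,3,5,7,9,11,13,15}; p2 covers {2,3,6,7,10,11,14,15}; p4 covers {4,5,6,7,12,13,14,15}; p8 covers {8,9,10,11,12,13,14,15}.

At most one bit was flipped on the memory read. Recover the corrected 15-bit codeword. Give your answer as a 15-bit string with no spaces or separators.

011101100101101

s1 (pos 1,3,5,7,9,11,13,15): 0⊕1⊕0⊕1⊕0⊕0⊕1⊕1 = 0
s2 (pos 2,3,6,7,10,11,14,15): 1⊕1⊕1⊕1⊕1⊕0⊕0⊕1 = 0
s4 (pos 4,5,6,7,12,13,14,15): 1⊕0⊕1⊕1⊕1⊕1⊕0⊕1 = 0
s8 (pos 8,9,10,11,12,13,14,15): 1⊕0⊕1⊕0⊕1⊕1⊕0⊕1 = 1
Syndrome s8…s1 = 1000 → error at position 8.
Flip position 8: 011101110101101 → 011101100101101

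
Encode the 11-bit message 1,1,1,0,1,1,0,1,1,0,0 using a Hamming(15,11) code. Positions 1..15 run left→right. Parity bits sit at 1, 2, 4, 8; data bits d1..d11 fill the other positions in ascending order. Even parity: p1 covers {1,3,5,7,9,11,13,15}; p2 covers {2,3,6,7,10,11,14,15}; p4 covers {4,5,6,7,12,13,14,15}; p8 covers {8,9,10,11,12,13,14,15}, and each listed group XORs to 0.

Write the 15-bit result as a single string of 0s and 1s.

Place data at non-parity positions: p1 p2 1 p4 1 1 0 p8 1 1 0 1 1 0 0
p1 (pos 1,3,5,7,9,11,13,15): XOR of data positions = 1⊕1⊕0⊕1⊕0⊕1⊕0 = 0
p2 (pos 2,3,6,7,10,11,14,15): XOR of data positions = 1⊕1⊕0⊕1⊕0⊕0⊕0 = 1
p4 (pos 4,5,6,7,12,13,14,15): XOR of data positions = 1⊕1⊕0⊕1⊕1⊕0⊕0 = 0
p8 (pos 8,9,10,11,12,13,14,15): XOR of data positions = 1⊕1⊕0⊕1⊕1⊕0⊕0 = 0
Codeword: 011011001101100

011011001101100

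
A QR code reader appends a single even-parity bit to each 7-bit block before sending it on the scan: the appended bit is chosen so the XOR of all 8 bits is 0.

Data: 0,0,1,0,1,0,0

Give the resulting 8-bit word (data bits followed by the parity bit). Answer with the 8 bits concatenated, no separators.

XOR of the 7 data bits: 0⊕0⊕1⊕0⊕1⊕0⊕0 = 0
Parity bit = 0 (so all 8 bits XOR to 0).

00101000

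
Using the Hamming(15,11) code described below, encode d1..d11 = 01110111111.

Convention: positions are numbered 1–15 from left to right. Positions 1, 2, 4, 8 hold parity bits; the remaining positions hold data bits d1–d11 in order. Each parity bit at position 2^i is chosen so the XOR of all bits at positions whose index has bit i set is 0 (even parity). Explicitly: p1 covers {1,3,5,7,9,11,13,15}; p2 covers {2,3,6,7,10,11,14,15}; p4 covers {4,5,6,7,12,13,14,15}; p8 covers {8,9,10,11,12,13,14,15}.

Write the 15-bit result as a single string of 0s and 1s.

100111100111111

Place data at non-parity positions: p1 p2 0 p4 1 1 1 p8 0 1 1 1 1 1 1
p1 (pos 1,3,5,7,9,11,13,15): XOR of data positions = 0⊕1⊕1⊕0⊕1⊕1⊕1 = 1
p2 (pos 2,3,6,7,10,11,14,15): XOR of data positions = 0⊕1⊕1⊕1⊕1⊕1⊕1 = 0
p4 (pos 4,5,6,7,12,13,14,15): XOR of data positions = 1⊕1⊕1⊕1⊕1⊕1⊕1 = 1
p8 (pos 8,9,10,11,12,13,14,15): XOR of data positions = 0⊕1⊕1⊕1⊕1⊕1⊕1 = 0
Codeword: 100111100111111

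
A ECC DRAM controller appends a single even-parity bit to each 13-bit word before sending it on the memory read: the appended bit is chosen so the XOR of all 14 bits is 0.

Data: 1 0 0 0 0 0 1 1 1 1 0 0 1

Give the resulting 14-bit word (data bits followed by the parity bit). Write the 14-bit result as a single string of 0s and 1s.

XOR of the 13 data bits: 1⊕0⊕0⊕0⊕0⊕0⊕1⊕1⊕1⊕1⊕0⊕0⊕1 = 0
Parity bit = 0 (so all 14 bits XOR to 0).

10000011110010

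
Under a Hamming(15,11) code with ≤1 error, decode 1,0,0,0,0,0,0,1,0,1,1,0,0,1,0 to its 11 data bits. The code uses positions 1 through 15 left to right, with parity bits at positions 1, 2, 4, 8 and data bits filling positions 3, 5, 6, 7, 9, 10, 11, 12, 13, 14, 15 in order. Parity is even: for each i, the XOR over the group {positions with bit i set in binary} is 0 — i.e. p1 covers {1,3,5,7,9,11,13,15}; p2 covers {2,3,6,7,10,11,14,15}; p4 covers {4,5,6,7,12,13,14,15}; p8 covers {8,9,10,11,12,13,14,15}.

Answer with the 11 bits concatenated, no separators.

s1 (pos 1,3,5,7,9,11,13,15): 1⊕0⊕0⊕0⊕0⊕1⊕0⊕0 = 0
s2 (pos 2,3,6,7,10,11,14,15): 0⊕0⊕0⊕0⊕1⊕1⊕1⊕0 = 1
s4 (pos 4,5,6,7,12,13,14,15): 0⊕0⊕0⊕0⊕0⊕0⊕1⊕0 = 1
s8 (pos 8,9,10,11,12,13,14,15): 1⊕0⊕1⊕1⊕0⊕0⊕1⊕0 = 0
Syndrome s8…s1 = 0110 → error at position 6.
Flip position 6: 100000010110010 → 100001010110010
Read data bits from positions 3,5,6,7,9,10,11,12,13,14,15: 00100110010

00100110010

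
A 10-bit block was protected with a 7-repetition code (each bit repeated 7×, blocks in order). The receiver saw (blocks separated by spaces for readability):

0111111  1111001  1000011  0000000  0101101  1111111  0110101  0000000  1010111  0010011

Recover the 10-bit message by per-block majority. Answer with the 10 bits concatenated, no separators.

Block 1 (0111111): 6 ones → 1
Block 2 (1111001): 5 ones → 1
Block 3 (1000011): 3 ones → 0
Block 4 (0000000): 0 ones → 0
Block 5 (0101101): 4 ones → 1
Block 6 (1111111): 7 ones → 1
Block 7 (0110101): 4 ones → 1
Block 8 (0000000): 0 ones → 0
Block 9 (1010111): 5 ones → 1
Block 10 (0010011): 3 ones → 0

1100111010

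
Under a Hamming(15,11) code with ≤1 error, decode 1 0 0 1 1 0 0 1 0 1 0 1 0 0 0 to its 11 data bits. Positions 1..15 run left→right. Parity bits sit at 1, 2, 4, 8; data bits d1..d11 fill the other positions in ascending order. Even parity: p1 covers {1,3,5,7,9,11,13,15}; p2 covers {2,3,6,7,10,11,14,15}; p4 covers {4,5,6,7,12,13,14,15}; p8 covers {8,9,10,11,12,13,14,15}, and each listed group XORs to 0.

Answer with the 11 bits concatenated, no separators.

s1 (pos 1,3,5,7,9,11,13,15): 1⊕0⊕1⊕0⊕0⊕0⊕0⊕0 = 0
s2 (pos 2,3,6,7,10,11,14,15): 0⊕0⊕0⊕0⊕1⊕0⊕0⊕0 = 1
s4 (pos 4,5,6,7,12,13,14,15): 1⊕1⊕0⊕0⊕1⊕0⊕0⊕0 = 1
s8 (pos 8,9,10,11,12,13,14,15): 1⊕0⊕1⊕0⊕1⊕0⊕0⊕0 = 1
Syndrome s8…s1 = 1110 → error at position 14.
Flip position 14: 100110010101000 → 100110010101010
Read data bits from positions 3,5,6,7,9,10,11,12,13,14,15: 01000101010

01000101010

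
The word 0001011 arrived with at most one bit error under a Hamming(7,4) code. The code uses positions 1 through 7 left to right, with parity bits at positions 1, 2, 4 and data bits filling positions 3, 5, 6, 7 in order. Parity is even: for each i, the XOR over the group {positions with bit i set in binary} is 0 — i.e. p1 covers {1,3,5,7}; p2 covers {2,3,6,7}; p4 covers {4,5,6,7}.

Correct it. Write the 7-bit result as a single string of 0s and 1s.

s1 (pos 1,3,5,7): 0⊕0⊕0⊕1 = 1
s2 (pos 2,3,6,7): 0⊕0⊕1⊕1 = 0
s4 (pos 4,5,6,7): 1⊕0⊕1⊕1 = 1
Syndrome s4…s1 = 101 → error at position 5.
Flip position 5: 0001011 → 0001111

0001111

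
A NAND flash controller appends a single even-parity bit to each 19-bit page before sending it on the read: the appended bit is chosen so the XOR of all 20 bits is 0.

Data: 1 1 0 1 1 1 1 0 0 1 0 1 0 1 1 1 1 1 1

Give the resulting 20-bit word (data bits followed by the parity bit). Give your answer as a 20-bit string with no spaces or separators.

11011110010101111110

XOR of the 19 data bits: 1⊕1⊕0⊕1⊕1⊕1⊕1⊕0⊕0⊕1⊕0⊕1⊕0⊕1⊕1⊕1⊕1⊕1⊕1 = 0
Parity bit = 0 (so all 20 bits XOR to 0).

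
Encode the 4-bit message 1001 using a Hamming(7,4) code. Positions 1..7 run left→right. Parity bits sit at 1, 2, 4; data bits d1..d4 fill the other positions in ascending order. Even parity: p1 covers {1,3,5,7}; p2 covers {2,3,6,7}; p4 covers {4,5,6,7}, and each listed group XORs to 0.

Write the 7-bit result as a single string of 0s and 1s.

Place data at non-parity positions: p1 p2 1 p4 0 0 1
p1 (pos 1,3,5,7): XOR of data positions = 1⊕0⊕1 = 0
p2 (pos 2,3,6,7): XOR of data positions = 1⊕0⊕1 = 0
p4 (pos 4,5,6,7): XOR of data positions = 0⊕0⊕1 = 1
Codeword: 0011001

0011001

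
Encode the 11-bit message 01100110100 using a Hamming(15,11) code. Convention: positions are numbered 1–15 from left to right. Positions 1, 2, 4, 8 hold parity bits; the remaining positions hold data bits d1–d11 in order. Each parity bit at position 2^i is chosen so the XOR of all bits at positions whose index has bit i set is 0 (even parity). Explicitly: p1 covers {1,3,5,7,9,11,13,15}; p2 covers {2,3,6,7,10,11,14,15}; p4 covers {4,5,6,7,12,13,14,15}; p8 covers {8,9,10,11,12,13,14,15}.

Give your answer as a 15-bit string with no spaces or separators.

Place data at non-parity positions: p1 p2 0 p4 1 1 0 p8 0 1 1 0 1 0 0
p1 (pos 1,3,5,7,9,11,13,15): XOR of data positions = 0⊕1⊕0⊕0⊕1⊕1⊕0 = 1
p2 (pos 2,3,6,7,10,11,14,15): XOR of data positions = 0⊕1⊕0⊕1⊕1⊕0⊕0 = 1
p4 (pos 4,5,6,7,12,13,14,15): XOR of data positions = 1⊕1⊕0⊕0⊕1⊕0⊕0 = 1
p8 (pos 8,9,10,11,12,13,14,15): XOR of data positions = 0⊕1⊕1⊕0⊕1⊕0⊕0 = 1
Codeword: 110111010110100

110111010110100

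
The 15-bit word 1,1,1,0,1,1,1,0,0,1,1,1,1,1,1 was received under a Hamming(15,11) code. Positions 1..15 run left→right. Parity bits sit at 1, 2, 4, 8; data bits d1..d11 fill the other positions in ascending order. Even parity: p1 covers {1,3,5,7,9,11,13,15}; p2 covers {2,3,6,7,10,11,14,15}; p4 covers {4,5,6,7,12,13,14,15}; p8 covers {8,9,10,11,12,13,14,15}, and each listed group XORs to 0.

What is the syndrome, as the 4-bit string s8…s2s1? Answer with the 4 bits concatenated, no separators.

s1 (pos 1,3,5,7,9,11,13,15): 1⊕1⊕1⊕1⊕0⊕1⊕1⊕1 = 1
s2 (pos 2,3,6,7,10,11,14,15): 1⊕1⊕1⊕1⊕1⊕1⊕1⊕1 = 0
s4 (pos 4,5,6,7,12,13,14,15): 0⊕1⊕1⊕1⊕1⊕1⊕1⊕1 = 1
s8 (pos 8,9,10,11,12,13,14,15): 0⊕0⊕1⊕1⊕1⊕1⊕1⊕1 = 0
Syndrome s8…s1 = 0101 → error at position 5.

0101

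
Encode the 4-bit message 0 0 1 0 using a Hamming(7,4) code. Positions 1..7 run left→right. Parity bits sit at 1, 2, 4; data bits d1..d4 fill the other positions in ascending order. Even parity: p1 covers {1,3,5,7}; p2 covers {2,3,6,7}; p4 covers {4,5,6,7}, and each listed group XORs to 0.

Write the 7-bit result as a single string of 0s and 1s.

0101010

Place data at non-parity positions: p1 p2 0 p4 0 1 0
p1 (pos 1,3,5,7): XOR of data positions = 0⊕0⊕0 = 0
p2 (pos 2,3,6,7): XOR of data positions = 0⊕1⊕0 = 1
p4 (pos 4,5,6,7): XOR of data positions = 0⊕1⊕0 = 1
Codeword: 0101010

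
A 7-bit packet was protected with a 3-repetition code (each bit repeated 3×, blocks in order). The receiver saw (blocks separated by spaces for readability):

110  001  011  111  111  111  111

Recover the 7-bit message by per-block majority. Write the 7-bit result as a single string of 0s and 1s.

Block 1 (110): 2 ones → 1
Block 2 (001): 1 one → 0
Block 3 (011): 2 ones → 1
Block 4 (111): 3 ones → 1
Block 5 (111): 3 ones → 1
Block 6 (111): 3 ones → 1
Block 7 (111): 3 ones → 1

1011111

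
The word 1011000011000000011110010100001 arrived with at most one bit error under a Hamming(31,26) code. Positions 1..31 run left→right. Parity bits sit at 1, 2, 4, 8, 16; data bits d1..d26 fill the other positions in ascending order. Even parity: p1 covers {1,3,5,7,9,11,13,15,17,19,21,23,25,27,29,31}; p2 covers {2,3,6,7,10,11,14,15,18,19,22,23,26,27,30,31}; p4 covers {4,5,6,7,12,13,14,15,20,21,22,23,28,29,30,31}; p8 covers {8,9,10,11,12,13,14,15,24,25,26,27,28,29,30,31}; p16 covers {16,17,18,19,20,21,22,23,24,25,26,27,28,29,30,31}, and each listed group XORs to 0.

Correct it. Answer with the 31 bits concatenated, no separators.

1011000011000000011110000100001

s1 (pos 1,3,5,7,9,11,13,15,17,19,21,23,25,27,29,31): 1⊕1⊕0⊕0⊕1⊕0⊕0⊕0⊕0⊕1⊕1⊕0⊕0⊕0⊕0⊕1 = 0
s2 (pos 2,3,6,7,10,11,14,15,18,19,22,23,26,27,30,31): 0⊕1⊕0⊕0⊕1⊕0⊕0⊕0⊕1⊕1⊕0⊕0⊕1⊕0⊕0⊕1 = 0
s4 (pos 4,5,6,7,12,13,14,15,20,21,22,23,28,29,30,31): 1⊕0⊕0⊕0⊕0⊕0⊕0⊕0⊕1⊕1⊕0⊕0⊕0⊕0⊕0⊕1 = 0
s8 (pos 8,9,10,11,12,13,14,15,24,25,26,27,28,29,30,31): 0⊕1⊕1⊕0⊕0⊕0⊕0⊕0⊕1⊕0⊕1⊕0⊕0⊕0⊕0⊕1 = 1
s16 (pos 16,17,18,19,20,21,22,23,24,25,26,27,28,29,30,31): 0⊕0⊕1⊕1⊕1⊕1⊕0⊕0⊕1⊕0⊕1⊕0⊕0⊕0⊕0⊕1 = 1
Syndrome s16…s1 = 11000 → error at position 24.
Flip position 24: 1011000011000000011110010100001 → 1011000011000000011110000100001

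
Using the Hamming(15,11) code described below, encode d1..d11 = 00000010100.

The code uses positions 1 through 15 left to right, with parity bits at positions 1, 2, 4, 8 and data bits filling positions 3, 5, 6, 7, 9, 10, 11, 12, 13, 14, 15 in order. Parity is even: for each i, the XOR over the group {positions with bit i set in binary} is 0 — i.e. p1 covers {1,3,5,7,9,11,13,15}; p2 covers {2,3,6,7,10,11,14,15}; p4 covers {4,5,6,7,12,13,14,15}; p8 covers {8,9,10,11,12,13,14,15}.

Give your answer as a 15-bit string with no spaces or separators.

010100000010100

Place data at non-parity positions: p1 p2 0 p4 0 0 0 p8 0 0 1 0 1 0 0
p1 (pos 1,3,5,7,9,11,13,15): XOR of data positions = 0⊕0⊕0⊕0⊕1⊕1⊕0 = 0
p2 (pos 2,3,6,7,10,11,14,15): XOR of data positions = 0⊕0⊕0⊕0⊕1⊕0⊕0 = 1
p4 (pos 4,5,6,7,12,13,14,15): XOR of data positions = 0⊕0⊕0⊕0⊕1⊕0⊕0 = 1
p8 (pos 8,9,10,11,12,13,14,15): XOR of data positions = 0⊕0⊕1⊕0⊕1⊕0⊕0 = 0
Codeword: 010100000010100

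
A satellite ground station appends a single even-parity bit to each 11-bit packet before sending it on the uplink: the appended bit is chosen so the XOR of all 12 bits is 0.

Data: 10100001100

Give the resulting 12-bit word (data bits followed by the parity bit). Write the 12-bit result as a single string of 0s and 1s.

101000011000

XOR of the 11 data bits: 1⊕0⊕1⊕0⊕0⊕0⊕0⊕1⊕1⊕0⊕0 = 0
Parity bit = 0 (so all 12 bits XOR to 0).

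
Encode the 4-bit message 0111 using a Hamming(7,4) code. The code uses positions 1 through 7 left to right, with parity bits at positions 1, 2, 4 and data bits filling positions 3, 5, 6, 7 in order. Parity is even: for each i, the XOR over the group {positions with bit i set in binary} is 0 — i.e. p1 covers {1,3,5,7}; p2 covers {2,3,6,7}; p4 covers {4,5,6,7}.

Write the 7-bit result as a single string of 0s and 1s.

Place data at non-parity positions: p1 p2 0 p4 1 1 1
p1 (pos 1,3,5,7): XOR of data positions = 0⊕1⊕1 = 0
p2 (pos 2,3,6,7): XOR of data positions = 0⊕1⊕1 = 0
p4 (pos 4,5,6,7): XOR of data positions = 1⊕1⊕1 = 1
Codeword: 0001111

0001111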